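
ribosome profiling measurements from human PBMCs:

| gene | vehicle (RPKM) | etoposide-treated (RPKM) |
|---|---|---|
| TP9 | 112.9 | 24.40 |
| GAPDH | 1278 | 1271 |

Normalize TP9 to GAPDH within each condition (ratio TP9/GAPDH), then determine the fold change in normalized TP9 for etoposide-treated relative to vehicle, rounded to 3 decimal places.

0.217

TP9/GAPDH (vehicle) = 112.9 / 1278 = 0.088341
TP9/GAPDH (etoposide-treated) = 24.40 / 1271 = 0.019197
Fold change = 0.019197 / 0.088341 = 0.2173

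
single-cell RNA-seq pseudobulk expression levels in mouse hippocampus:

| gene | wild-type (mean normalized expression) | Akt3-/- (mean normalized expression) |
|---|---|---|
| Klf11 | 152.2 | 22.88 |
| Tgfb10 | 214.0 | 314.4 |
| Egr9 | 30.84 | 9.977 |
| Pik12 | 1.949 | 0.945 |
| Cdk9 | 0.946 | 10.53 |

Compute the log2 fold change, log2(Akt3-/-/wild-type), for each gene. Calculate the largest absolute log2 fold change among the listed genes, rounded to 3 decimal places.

log2(22.88/152.2) = -2.734  (Klf11)
log2(314.4/214.0) = 0.555  (Tgfb10)
log2(9.977/30.84) = -1.628  (Egr9)
log2(0.945/1.949) = -1.044  (Pik12)
log2(10.53/0.946) = 3.477  (Cdk9)
The largest magnitude belongs to Cdk9.

3.477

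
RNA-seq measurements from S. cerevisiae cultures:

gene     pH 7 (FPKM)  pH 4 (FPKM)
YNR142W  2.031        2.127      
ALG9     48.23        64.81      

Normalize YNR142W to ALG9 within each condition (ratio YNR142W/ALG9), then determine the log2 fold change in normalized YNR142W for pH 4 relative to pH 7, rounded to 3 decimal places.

YNR142W/ALG9 (pH 7) = 2.031 / 48.23 = 0.042111
YNR142W/ALG9 (pH 4) = 2.127 / 64.81 = 0.032819
Fold change = 0.032819 / 0.042111 = 0.7794
log2(0.7794) = -0.3597

-0.360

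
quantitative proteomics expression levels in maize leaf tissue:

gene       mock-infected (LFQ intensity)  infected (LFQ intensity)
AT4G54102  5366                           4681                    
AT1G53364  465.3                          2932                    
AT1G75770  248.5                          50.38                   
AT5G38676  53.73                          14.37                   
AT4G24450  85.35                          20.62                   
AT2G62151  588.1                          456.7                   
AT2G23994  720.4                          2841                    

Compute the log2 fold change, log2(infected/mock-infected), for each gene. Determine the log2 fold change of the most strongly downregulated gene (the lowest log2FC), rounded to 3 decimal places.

log2(4681/5366) = -0.197  (AT4G54102)
log2(2932/465.3) = 2.656  (AT1G53364)
log2(50.38/248.5) = -2.302  (AT1G75770)
log2(14.37/53.73) = -1.903  (AT5G38676)
log2(20.62/85.35) = -2.049  (AT4G24450)
log2(456.7/588.1) = -0.365  (AT2G62151)
log2(2841/720.4) = 1.980  (AT2G23994)
AT1G75770 is most strongly downregulated.

-2.302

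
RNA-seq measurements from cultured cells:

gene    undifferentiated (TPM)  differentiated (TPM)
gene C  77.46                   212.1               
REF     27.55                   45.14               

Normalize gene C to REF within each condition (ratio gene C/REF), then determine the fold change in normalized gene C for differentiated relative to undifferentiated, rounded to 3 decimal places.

1.671

gene C/REF (undifferentiated) = 77.46 / 27.55 = 2.8116
gene C/REF (differentiated) = 212.1 / 45.14 = 4.6987
Fold change = 4.6987 / 2.8116 = 1.6712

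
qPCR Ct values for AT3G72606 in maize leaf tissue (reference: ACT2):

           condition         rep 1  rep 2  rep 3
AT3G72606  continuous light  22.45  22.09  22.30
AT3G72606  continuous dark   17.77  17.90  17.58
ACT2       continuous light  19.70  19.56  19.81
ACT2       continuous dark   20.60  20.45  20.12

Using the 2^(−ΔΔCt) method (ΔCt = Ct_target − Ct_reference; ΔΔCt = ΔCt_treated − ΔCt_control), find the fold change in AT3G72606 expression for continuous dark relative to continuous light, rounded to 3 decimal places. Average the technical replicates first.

37.531

Mean Ct: AT3G72606 continuous light 22.280; AT3G72606 continuous dark 17.750; ACT2 continuous light 19.690; ACT2 continuous dark 20.390
ΔCt(continuous light) = 22.280 − 19.690 = 2.590
ΔCt(continuous dark) = 17.750 − 20.390 = -2.640
ΔΔCt = -2.640 − 2.590 = -5.230
Fold change = 2^(−(-5.230)) = 2^5.230 = 37.5307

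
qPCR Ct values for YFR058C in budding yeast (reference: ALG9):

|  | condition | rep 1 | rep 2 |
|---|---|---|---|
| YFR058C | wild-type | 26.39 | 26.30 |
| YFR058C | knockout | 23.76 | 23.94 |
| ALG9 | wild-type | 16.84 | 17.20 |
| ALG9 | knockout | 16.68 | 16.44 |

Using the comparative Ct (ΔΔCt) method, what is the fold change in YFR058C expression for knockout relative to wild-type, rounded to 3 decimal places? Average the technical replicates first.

Mean Ct: YFR058C wild-type 26.345; YFR058C knockout 23.850; ALG9 wild-type 17.020; ALG9 knockout 16.560
ΔCt(wild-type) = 26.345 − 17.020 = 9.325
ΔCt(knockout) = 23.850 − 16.560 = 7.290
ΔΔCt = 7.290 − 9.325 = -2.035
Fold change = 2^(−(-2.035)) = 2^2.035 = 4.0982

4.098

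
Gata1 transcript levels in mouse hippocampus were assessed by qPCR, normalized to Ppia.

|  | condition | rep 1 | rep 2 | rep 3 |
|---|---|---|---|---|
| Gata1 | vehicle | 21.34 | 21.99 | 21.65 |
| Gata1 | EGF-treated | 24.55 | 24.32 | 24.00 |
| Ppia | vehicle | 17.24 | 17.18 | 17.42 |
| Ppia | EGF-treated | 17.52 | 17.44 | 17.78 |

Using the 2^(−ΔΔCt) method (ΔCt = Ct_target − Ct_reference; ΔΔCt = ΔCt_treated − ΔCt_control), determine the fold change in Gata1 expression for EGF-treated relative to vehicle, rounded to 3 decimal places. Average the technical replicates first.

Mean Ct: Gata1 vehicle 21.660; Gata1 EGF-treated 24.290; Ppia vehicle 17.280; Ppia EGF-treated 17.580
ΔCt(vehicle) = 21.660 − 17.280 = 4.380
ΔCt(EGF-treated) = 24.290 − 17.580 = 6.710
ΔΔCt = 6.710 − 4.380 = 2.330
Fold change = 2^(−2.330) = 0.1989

0.199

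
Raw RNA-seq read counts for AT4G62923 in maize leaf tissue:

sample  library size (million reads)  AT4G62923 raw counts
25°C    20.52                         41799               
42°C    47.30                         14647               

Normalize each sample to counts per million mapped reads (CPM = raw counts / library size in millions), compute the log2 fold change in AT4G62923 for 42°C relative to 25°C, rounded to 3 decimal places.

-2.718

CPM(25°C) = 41799 / 20.52 = 2036.9883
CPM(42°C) = 14647 / 47.30 = 309.6617
Fold change = 309.6617 / 2036.9883 = 0.15202
log2(0.15202) = -2.7177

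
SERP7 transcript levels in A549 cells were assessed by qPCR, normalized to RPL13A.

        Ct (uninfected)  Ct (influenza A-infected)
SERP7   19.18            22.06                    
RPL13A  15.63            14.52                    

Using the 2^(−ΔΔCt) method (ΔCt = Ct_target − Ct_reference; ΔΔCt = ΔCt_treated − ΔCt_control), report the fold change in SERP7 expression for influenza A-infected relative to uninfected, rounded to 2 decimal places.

ΔCt(uninfected) = 19.180 − 15.630 = 3.550
ΔCt(influenza A-infected) = 22.060 − 14.520 = 7.540
ΔΔCt = 7.540 − 3.550 = 3.990
Fold change = 2^(−3.990) = 0.063

0.06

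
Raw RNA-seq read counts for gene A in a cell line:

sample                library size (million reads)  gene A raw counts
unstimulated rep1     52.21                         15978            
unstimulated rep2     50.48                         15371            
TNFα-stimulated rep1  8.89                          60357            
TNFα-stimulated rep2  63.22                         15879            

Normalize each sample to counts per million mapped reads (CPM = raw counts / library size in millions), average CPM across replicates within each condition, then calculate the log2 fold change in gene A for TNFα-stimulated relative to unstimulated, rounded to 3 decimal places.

CPM(unstimulated rep1) = 15978 / 52.21 = 306.0333
CPM(unstimulated rep2) = 15371 / 50.48 = 304.4968
CPM(TNFα-stimulated rep1) = 60357 / 8.89 = 6789.3138
CPM(TNFα-stimulated rep2) = 15879 / 63.22 = 251.1705
mean CPM(unstimulated) = 305.2651; mean CPM(TNFα-stimulated) = 3520.2422
Fold change = 3520.2422 / 305.2651 = 11.53176
log2(11.53176) = 3.5275

3.528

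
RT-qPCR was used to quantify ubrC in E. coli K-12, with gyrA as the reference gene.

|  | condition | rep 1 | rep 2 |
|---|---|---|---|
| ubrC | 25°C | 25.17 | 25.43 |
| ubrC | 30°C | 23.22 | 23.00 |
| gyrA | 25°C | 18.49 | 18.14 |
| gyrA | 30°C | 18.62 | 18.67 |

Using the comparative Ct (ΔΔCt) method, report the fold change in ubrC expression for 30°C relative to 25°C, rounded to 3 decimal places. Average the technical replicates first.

Mean Ct: ubrC 25°C 25.300; ubrC 30°C 23.110; gyrA 25°C 18.315; gyrA 30°C 18.645
ΔCt(25°C) = 25.300 − 18.315 = 6.985
ΔCt(30°C) = 23.110 − 18.645 = 4.465
ΔΔCt = 4.465 − 6.985 = -2.520
Fold change = 2^(−(-2.520)) = 2^2.520 = 5.7358

5.736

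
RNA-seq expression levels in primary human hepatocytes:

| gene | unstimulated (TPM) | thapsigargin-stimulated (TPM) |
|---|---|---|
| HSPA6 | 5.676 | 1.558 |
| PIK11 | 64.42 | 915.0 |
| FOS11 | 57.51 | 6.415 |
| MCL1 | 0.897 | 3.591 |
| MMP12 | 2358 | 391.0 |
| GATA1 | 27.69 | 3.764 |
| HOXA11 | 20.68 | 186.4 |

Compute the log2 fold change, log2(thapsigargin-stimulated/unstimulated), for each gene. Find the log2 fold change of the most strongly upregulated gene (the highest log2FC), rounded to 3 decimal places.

log2(1.558/5.676) = -1.865  (HSPA6)
log2(915.0/64.42) = 3.828  (PIK11)
log2(6.415/57.51) = -3.164  (FOS11)
log2(3.591/0.897) = 2.001  (MCL1)
log2(391.0/2358) = -2.592  (MMP12)
log2(3.764/27.69) = -2.879  (GATA1)
log2(186.4/20.68) = 3.172  (HOXA11)
PIK11 is most strongly upregulated.

3.828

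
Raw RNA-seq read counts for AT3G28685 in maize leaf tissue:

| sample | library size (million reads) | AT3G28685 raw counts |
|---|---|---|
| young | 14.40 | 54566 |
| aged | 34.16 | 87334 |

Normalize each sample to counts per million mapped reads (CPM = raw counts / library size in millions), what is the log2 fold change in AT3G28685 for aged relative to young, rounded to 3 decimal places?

-0.568

CPM(young) = 54566 / 14.40 = 3789.3056
CPM(aged) = 87334 / 34.16 = 2556.6159
Fold change = 2556.6159 / 3789.3056 = 0.67469
log2(0.67469) = -0.5677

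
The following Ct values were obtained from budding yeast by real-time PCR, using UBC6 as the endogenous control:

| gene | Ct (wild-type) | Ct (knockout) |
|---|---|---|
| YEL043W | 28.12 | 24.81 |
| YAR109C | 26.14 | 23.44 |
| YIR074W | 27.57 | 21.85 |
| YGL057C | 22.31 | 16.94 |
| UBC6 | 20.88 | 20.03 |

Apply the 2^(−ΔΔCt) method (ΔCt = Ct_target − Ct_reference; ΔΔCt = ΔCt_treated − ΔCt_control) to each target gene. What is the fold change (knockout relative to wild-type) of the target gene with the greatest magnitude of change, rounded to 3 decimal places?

29.243

YEL043W: ΔΔCt = (24.81−20.03) − (28.12−20.88) = 4.78 − 7.24 = -2.46; fold change = 2^2.46 = 5.502
YAR109C: ΔΔCt = (23.44−20.03) − (26.14−20.88) = 3.41 − 5.26 = -1.85; fold change = 2^1.85 = 3.605
YIR074W: ΔΔCt = (21.85−20.03) − (27.57−20.88) = 1.82 − 6.69 = -4.87; fold change = 2^4.87 = 29.243
YGL057C: ΔΔCt = (16.94−20.03) − (22.31−20.88) = -3.09 − 1.43 = -4.52; fold change = 2^4.52 = 22.943
YIR074W has the largest |ΔΔCt| = 4.87.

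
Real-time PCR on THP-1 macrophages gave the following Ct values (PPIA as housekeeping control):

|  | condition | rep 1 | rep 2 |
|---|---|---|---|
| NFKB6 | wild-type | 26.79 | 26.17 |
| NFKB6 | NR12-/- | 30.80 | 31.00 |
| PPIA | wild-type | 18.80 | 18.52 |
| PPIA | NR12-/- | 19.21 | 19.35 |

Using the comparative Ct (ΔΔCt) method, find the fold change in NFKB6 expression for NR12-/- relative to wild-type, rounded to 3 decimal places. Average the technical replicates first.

0.072

Mean Ct: NFKB6 wild-type 26.480; NFKB6 NR12-/- 30.900; PPIA wild-type 18.660; PPIA NR12-/- 19.280
ΔCt(wild-type) = 26.480 − 18.660 = 7.820
ΔCt(NR12-/-) = 30.900 − 19.280 = 11.620
ΔΔCt = 11.620 − 7.820 = 3.800
Fold change = 2^(−3.800) = 0.0718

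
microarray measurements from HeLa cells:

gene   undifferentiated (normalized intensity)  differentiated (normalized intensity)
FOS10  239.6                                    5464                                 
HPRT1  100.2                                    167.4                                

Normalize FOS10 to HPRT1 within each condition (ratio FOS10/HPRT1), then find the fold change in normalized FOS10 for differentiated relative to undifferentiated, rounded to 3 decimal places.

FOS10/HPRT1 (undifferentiated) = 239.6 / 100.2 = 2.3912
FOS10/HPRT1 (differentiated) = 5464 / 167.4 = 32.64
Fold change = 32.64 / 2.3912 = 13.6501

13.650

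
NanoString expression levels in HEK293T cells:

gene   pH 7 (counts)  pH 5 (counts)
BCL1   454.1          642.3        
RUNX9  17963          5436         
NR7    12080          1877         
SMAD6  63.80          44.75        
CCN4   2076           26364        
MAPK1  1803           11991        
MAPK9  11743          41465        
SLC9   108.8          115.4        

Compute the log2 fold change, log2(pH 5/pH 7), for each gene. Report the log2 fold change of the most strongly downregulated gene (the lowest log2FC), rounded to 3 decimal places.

log2(642.3/454.1) = 0.500  (BCL1)
log2(5436/17963) = -1.724  (RUNX9)
log2(1877/12080) = -2.686  (NR7)
log2(44.75/63.80) = -0.512  (SMAD6)
log2(26364/2076) = 3.667  (CCN4)
log2(11991/1803) = 2.733  (MAPK1)
log2(41465/11743) = 1.820  (MAPK9)
log2(115.4/108.8) = 0.085  (SLC9)
NR7 is most strongly downregulated.

-2.686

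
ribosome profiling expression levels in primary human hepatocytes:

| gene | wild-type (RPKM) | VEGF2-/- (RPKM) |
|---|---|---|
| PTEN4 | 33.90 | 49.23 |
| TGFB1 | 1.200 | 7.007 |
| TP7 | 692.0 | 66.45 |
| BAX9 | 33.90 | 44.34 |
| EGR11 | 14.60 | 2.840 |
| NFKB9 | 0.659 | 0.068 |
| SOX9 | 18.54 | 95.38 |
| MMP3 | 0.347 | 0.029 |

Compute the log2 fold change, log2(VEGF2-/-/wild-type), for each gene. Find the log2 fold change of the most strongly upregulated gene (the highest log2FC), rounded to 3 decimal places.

2.546

log2(49.23/33.90) = 0.538  (PTEN4)
log2(7.007/1.200) = 2.546  (TGFB1)
log2(66.45/692.0) = -3.380  (TP7)
log2(44.34/33.90) = 0.387  (BAX9)
log2(2.840/14.60) = -2.362  (EGR11)
log2(0.068/0.659) = -3.277  (NFKB9)
log2(95.38/18.54) = 2.363  (SOX9)
log2(0.029/0.347) = -3.581  (MMP3)
TGFB1 is most strongly upregulated.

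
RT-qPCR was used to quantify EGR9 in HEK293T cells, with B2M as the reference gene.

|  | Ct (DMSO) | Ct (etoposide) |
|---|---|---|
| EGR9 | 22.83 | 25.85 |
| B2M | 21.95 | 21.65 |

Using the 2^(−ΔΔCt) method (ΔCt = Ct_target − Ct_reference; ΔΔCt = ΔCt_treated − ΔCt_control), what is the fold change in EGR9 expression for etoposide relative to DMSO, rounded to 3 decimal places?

0.100

ΔCt(DMSO) = 22.830 − 21.950 = 0.880
ΔCt(etoposide) = 25.850 − 21.650 = 4.200
ΔΔCt = 4.200 − 0.880 = 3.320
Fold change = 2^(−3.320) = 0.1001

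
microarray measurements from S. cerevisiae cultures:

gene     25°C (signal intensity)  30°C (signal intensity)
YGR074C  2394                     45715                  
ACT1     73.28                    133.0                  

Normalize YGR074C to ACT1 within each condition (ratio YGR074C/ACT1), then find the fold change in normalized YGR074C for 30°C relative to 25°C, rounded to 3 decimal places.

10.521

YGR074C/ACT1 (25°C) = 2394 / 73.28 = 32.669
YGR074C/ACT1 (30°C) = 45715 / 133.0 = 343.72
Fold change = 343.72 / 32.669 = 10.5213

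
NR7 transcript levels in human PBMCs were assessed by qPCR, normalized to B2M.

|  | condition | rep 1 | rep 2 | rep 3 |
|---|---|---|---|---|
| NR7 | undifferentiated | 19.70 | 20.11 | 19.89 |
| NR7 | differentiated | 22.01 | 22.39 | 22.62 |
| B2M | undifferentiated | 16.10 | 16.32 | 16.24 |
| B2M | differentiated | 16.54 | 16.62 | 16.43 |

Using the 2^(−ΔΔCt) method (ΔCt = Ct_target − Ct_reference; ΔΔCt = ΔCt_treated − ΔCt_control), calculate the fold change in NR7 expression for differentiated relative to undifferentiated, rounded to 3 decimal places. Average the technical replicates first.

0.228

Mean Ct: NR7 undifferentiated 19.900; NR7 differentiated 22.340; B2M undifferentiated 16.220; B2M differentiated 16.530
ΔCt(undifferentiated) = 19.900 − 16.220 = 3.680
ΔCt(differentiated) = 22.340 − 16.530 = 5.810
ΔΔCt = 5.810 − 3.680 = 2.130
Fold change = 2^(−2.130) = 0.2285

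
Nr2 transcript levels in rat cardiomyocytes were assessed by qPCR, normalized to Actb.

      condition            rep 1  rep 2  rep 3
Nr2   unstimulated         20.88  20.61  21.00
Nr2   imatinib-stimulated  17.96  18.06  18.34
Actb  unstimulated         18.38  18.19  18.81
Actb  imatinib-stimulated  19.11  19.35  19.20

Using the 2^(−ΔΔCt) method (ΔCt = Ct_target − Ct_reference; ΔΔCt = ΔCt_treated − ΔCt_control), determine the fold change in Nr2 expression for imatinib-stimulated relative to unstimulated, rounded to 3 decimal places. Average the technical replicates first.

11.081

Mean Ct: Nr2 unstimulated 20.830; Nr2 imatinib-stimulated 18.120; Actb unstimulated 18.460; Actb imatinib-stimulated 19.220
ΔCt(unstimulated) = 20.830 − 18.460 = 2.370
ΔCt(imatinib-stimulated) = 18.120 − 19.220 = -1.100
ΔΔCt = -1.100 − 2.370 = -3.470
Fold change = 2^(−(-3.470)) = 2^3.470 = 11.0809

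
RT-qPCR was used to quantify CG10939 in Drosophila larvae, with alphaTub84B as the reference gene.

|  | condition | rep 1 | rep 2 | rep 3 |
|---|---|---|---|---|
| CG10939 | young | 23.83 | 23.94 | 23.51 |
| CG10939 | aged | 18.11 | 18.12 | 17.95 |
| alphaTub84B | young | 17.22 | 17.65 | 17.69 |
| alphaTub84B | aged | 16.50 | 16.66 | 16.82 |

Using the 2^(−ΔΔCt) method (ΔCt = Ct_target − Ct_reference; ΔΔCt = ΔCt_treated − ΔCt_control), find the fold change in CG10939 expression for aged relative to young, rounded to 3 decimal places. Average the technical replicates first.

28.641

Mean Ct: CG10939 young 23.760; CG10939 aged 18.060; alphaTub84B young 17.520; alphaTub84B aged 16.660
ΔCt(young) = 23.760 − 17.520 = 6.240
ΔCt(aged) = 18.060 − 16.660 = 1.400
ΔΔCt = 1.400 − 6.240 = -4.840
Fold change = 2^(−(-4.840)) = 2^4.840 = 28.6408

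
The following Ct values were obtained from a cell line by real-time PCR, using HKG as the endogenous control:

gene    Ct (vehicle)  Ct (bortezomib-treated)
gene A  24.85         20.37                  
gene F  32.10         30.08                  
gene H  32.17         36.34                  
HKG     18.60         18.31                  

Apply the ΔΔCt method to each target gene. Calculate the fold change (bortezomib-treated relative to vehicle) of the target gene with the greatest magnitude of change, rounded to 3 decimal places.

gene A: ΔΔCt = (20.37−18.31) − (24.85−18.60) = 2.06 − 6.25 = -4.19; fold change = 2^4.19 = 18.252
gene F: ΔΔCt = (30.08−18.31) − (32.10−18.60) = 11.77 − 13.50 = -1.73; fold change = 2^1.73 = 3.317
gene H: ΔΔCt = (36.34−18.31) − (32.17−18.60) = 18.03 − 13.57 = 4.46; fold change = 2^-4.46 = 0.045
gene H has the largest |ΔΔCt| = 4.46.

0.045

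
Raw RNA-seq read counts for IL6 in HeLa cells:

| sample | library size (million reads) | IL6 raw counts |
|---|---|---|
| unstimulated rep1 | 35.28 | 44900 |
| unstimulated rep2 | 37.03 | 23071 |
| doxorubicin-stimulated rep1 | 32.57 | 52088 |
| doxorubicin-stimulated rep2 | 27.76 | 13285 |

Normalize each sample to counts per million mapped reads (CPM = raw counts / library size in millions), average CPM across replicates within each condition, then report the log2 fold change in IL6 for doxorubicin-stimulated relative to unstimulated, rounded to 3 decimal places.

CPM(unstimulated rep1) = 44900 / 35.28 = 1272.6757
CPM(unstimulated rep2) = 23071 / 37.03 = 623.0354
CPM(doxorubicin-stimulated rep1) = 52088 / 32.57 = 1599.2631
CPM(doxorubicin-stimulated rep2) = 13285 / 27.76 = 478.5663
mean CPM(unstimulated) = 947.8556; mean CPM(doxorubicin-stimulated) = 1038.9147
Fold change = 1038.9147 / 947.8556 = 1.09607
log2(1.09607) = 0.1323

0.132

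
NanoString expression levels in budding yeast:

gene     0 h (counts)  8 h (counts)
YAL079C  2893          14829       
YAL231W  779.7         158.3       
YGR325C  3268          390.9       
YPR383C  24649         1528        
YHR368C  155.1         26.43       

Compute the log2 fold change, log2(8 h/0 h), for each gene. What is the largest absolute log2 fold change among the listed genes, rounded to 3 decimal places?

4.012

log2(14829/2893) = 2.358  (YAL079C)
log2(158.3/779.7) = -2.300  (YAL231W)
log2(390.9/3268) = -3.064  (YGR325C)
log2(1528/24649) = -4.012  (YPR383C)
log2(26.43/155.1) = -2.553  (YHR368C)
The largest magnitude belongs to YPR383C.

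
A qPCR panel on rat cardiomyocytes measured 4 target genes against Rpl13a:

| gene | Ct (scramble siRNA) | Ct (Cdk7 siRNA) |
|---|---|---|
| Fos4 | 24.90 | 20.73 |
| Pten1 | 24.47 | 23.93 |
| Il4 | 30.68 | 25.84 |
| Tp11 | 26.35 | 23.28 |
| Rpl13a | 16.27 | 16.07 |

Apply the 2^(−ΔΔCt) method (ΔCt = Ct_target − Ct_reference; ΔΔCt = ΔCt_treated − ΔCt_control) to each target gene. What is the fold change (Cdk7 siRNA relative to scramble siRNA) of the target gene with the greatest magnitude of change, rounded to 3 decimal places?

24.933

Fos4: ΔΔCt = (20.73−16.07) − (24.90−16.27) = 4.66 − 8.63 = -3.97; fold change = 2^3.97 = 15.671
Pten1: ΔΔCt = (23.93−16.07) − (24.47−16.27) = 7.86 − 8.20 = -0.34; fold change = 2^0.34 = 1.266
Il4: ΔΔCt = (25.84−16.07) − (30.68−16.27) = 9.77 − 14.41 = -4.64; fold change = 2^4.64 = 24.933
Tp11: ΔΔCt = (23.28−16.07) − (26.35−16.27) = 7.21 − 10.08 = -2.87; fold change = 2^2.87 = 7.311
Il4 has the largest |ΔΔCt| = 4.64.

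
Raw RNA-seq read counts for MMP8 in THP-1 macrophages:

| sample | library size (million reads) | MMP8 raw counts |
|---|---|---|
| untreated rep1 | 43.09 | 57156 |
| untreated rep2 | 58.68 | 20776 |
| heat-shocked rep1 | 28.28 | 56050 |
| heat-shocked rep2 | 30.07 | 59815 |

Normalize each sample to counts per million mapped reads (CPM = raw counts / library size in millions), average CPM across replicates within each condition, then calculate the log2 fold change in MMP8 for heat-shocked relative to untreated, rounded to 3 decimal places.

1.241

CPM(untreated rep1) = 57156 / 43.09 = 1326.4330
CPM(untreated rep2) = 20776 / 58.68 = 354.0559
CPM(heat-shocked rep1) = 56050 / 28.28 = 1981.9661
CPM(heat-shocked rep2) = 59815 / 30.07 = 1989.1919
mean CPM(untreated) = 840.2445; mean CPM(heat-shocked) = 1985.5790
Fold change = 1985.5790 / 840.2445 = 2.36310
log2(2.36310) = 1.2407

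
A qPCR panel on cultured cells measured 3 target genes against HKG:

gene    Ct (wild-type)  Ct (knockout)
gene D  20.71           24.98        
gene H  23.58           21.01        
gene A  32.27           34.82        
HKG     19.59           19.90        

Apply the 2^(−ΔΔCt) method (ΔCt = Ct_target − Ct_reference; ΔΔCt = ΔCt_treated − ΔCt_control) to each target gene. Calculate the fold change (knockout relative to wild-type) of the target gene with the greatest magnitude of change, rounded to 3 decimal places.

0.064

gene D: ΔΔCt = (24.98−19.90) − (20.71−19.59) = 5.08 − 1.12 = 3.96; fold change = 2^-3.96 = 0.064
gene H: ΔΔCt = (21.01−19.90) − (23.58−19.59) = 1.11 − 3.99 = -2.88; fold change = 2^2.88 = 7.362
gene A: ΔΔCt = (34.82−19.90) − (32.27−19.59) = 14.92 − 12.68 = 2.24; fold change = 2^-2.24 = 0.212
gene D has the largest |ΔΔCt| = 3.96.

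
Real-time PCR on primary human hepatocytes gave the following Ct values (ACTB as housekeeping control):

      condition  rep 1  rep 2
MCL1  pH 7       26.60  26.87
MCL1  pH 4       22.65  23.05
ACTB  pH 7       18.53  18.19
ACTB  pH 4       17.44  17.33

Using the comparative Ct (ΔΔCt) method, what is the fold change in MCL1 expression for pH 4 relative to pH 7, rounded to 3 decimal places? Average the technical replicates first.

7.516

Mean Ct: MCL1 pH 7 26.735; MCL1 pH 4 22.850; ACTB pH 7 18.360; ACTB pH 4 17.385
ΔCt(pH 7) = 26.735 − 18.360 = 8.375
ΔCt(pH 4) = 22.850 − 17.385 = 5.465
ΔΔCt = 5.465 − 8.375 = -2.910
Fold change = 2^(−(-2.910)) = 2^2.910 = 7.5162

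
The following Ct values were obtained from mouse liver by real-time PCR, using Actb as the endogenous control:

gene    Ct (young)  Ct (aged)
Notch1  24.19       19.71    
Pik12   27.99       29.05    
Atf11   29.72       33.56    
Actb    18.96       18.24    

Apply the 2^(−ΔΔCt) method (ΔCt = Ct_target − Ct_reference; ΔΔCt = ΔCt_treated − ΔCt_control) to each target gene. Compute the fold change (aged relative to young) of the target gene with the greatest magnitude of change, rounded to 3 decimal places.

Notch1: ΔΔCt = (19.71−18.24) − (24.19−18.96) = 1.47 − 5.23 = -3.76; fold change = 2^3.76 = 13.548
Pik12: ΔΔCt = (29.05−18.24) − (27.99−18.96) = 10.81 − 9.03 = 1.78; fold change = 2^-1.78 = 0.291
Atf11: ΔΔCt = (33.56−18.24) − (29.72−18.96) = 15.32 − 10.76 = 4.56; fold change = 2^-4.56 = 0.042
Atf11 has the largest |ΔΔCt| = 4.56.

0.042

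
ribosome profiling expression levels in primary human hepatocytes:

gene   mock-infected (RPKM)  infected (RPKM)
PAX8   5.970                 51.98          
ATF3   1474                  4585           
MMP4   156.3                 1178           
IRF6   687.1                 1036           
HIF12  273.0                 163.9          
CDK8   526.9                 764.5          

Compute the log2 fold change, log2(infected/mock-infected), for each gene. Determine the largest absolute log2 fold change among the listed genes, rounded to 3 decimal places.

log2(51.98/5.970) = 3.122  (PAX8)
log2(4585/1474) = 1.637  (ATF3)
log2(1178/156.3) = 2.914  (MMP4)
log2(1036/687.1) = 0.592  (IRF6)
log2(163.9/273.0) = -0.736  (HIF12)
log2(764.5/526.9) = 0.537  (CDK8)
The largest magnitude belongs to PAX8.

3.122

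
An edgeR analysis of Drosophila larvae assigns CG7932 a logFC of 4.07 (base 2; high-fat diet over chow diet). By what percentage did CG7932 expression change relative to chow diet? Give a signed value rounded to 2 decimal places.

1579.55%

Fold change = 2^(4.07) = 16.7955
Percent change = (FC − 1) × 100% = (16.7955 − 1) × 100 = 1579.55%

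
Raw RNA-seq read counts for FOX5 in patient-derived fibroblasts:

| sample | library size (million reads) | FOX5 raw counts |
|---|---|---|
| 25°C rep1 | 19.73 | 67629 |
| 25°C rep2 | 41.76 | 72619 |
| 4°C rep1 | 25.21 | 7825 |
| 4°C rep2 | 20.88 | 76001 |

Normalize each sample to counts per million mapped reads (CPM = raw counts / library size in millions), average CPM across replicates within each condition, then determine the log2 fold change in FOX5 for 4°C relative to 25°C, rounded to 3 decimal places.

CPM(25°C rep1) = 67629 / 19.73 = 3427.7243
CPM(25°C rep2) = 72619 / 41.76 = 1738.9607
CPM(4°C rep1) = 7825 / 25.21 = 310.3927
CPM(4°C rep2) = 76001 / 20.88 = 3639.8946
mean CPM(25°C) = 2583.3425; mean CPM(4°C) = 1975.1437
Fold change = 1975.1437 / 2583.3425 = 0.76457
log2(0.76457) = -0.3873

-0.387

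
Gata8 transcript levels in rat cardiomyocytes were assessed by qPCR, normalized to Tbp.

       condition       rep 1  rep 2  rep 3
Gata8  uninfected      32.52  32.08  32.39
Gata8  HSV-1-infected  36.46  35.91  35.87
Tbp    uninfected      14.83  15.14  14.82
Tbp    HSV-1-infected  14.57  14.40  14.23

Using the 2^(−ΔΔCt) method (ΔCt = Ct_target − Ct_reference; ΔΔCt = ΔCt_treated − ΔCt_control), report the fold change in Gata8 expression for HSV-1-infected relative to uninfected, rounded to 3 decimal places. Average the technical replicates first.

0.051

Mean Ct: Gata8 uninfected 32.330; Gata8 HSV-1-infected 36.080; Tbp uninfected 14.930; Tbp HSV-1-infected 14.400
ΔCt(uninfected) = 32.330 − 14.930 = 17.400
ΔCt(HSV-1-infected) = 36.080 − 14.400 = 21.680
ΔΔCt = 21.680 − 17.400 = 4.280
Fold change = 2^(−4.280) = 0.0515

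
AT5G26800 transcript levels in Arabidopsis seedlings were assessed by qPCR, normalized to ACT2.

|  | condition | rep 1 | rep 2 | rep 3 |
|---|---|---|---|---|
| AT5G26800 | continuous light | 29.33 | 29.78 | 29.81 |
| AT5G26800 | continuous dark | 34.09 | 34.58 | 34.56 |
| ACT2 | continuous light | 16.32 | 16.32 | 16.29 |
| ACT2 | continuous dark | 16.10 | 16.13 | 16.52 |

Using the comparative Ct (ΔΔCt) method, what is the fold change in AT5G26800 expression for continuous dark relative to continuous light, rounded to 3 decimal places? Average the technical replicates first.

Mean Ct: AT5G26800 continuous light 29.640; AT5G26800 continuous dark 34.410; ACT2 continuous light 16.310; ACT2 continuous dark 16.250
ΔCt(continuous light) = 29.640 − 16.310 = 13.330
ΔCt(continuous dark) = 34.410 − 16.250 = 18.160
ΔΔCt = 18.160 − 13.330 = 4.830
Fold change = 2^(−4.830) = 0.0352

0.035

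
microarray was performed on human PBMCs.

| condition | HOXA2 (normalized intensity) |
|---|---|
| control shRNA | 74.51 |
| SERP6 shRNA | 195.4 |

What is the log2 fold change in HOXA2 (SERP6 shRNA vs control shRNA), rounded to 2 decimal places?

Fold change = 195.4 / 74.51 = 2.6225
log2(2.6225) = 1.391

1.39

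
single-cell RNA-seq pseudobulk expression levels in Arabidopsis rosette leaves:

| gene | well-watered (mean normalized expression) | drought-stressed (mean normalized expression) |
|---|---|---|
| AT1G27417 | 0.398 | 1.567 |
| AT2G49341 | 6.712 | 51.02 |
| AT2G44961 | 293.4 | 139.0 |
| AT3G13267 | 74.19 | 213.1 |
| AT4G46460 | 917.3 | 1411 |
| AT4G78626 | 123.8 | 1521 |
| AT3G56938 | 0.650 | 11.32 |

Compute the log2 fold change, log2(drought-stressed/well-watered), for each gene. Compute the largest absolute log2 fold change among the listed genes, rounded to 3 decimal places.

log2(1.567/0.398) = 1.977  (AT1G27417)
log2(51.02/6.712) = 2.926  (AT2G49341)
log2(139.0/293.4) = -1.078  (AT2G44961)
log2(213.1/74.19) = 1.522  (AT3G13267)
log2(1411/917.3) = 0.621  (AT4G46460)
log2(1521/123.8) = 3.619  (AT4G78626)
log2(11.32/0.650) = 4.122  (AT3G56938)
The largest magnitude belongs to AT3G56938.

4.122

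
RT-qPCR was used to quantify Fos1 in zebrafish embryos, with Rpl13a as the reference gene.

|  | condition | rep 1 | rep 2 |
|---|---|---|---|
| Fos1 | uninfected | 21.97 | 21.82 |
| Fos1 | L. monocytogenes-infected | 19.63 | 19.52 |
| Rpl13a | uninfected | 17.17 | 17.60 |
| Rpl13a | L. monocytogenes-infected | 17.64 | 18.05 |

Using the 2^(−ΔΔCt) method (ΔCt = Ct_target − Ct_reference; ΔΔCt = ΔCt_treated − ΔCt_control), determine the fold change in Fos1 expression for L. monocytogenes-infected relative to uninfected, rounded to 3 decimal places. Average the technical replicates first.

6.869

Mean Ct: Fos1 uninfected 21.895; Fos1 L. monocytogenes-infected 19.575; Rpl13a uninfected 17.385; Rpl13a L. monocytogenes-infected 17.845
ΔCt(uninfected) = 21.895 − 17.385 = 4.510
ΔCt(L. monocytogenes-infected) = 19.575 − 17.845 = 1.730
ΔΔCt = 1.730 − 4.510 = -2.780
Fold change = 2^(−(-2.780)) = 2^2.780 = 6.8685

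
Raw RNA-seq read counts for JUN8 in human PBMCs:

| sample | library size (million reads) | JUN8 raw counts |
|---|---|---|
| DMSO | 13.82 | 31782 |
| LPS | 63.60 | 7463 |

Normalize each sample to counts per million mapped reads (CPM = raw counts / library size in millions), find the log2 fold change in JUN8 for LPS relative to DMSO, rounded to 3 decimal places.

-4.293

CPM(DMSO) = 31782 / 13.82 = 2299.7106
CPM(LPS) = 7463 / 63.60 = 117.3428
Fold change = 117.3428 / 2299.7106 = 0.05103
log2(0.05103) = -4.2927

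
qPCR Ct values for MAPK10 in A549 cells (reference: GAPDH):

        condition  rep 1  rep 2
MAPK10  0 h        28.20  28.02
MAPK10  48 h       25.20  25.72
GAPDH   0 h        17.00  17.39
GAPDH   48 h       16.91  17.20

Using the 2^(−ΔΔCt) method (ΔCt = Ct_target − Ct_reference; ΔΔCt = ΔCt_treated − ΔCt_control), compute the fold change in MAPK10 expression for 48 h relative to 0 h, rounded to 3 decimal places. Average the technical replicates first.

Mean Ct: MAPK10 0 h 28.110; MAPK10 48 h 25.460; GAPDH 0 h 17.195; GAPDH 48 h 17.055
ΔCt(0 h) = 28.110 − 17.195 = 10.915
ΔCt(48 h) = 25.460 − 17.055 = 8.405
ΔΔCt = 8.405 − 10.915 = -2.510
Fold change = 2^(−(-2.510)) = 2^2.510 = 5.6962

5.696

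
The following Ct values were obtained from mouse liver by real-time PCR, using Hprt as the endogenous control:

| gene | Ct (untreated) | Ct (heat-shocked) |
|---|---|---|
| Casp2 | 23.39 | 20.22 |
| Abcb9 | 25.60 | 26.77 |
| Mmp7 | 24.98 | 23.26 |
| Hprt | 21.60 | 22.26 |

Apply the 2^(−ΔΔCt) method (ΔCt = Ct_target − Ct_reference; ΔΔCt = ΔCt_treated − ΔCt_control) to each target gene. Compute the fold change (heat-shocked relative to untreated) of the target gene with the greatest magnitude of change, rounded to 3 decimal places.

Casp2: ΔΔCt = (20.22−22.26) − (23.39−21.60) = -2.04 − 1.79 = -3.83; fold change = 2^3.83 = 14.221
Abcb9: ΔΔCt = (26.77−22.26) − (25.60−21.60) = 4.51 − 4.00 = 0.51; fold change = 2^-0.51 = 0.702
Mmp7: ΔΔCt = (23.26−22.26) − (24.98−21.60) = 1.00 − 3.38 = -2.38; fold change = 2^2.38 = 5.205
Casp2 has the largest |ΔΔCt| = 3.83.

14.221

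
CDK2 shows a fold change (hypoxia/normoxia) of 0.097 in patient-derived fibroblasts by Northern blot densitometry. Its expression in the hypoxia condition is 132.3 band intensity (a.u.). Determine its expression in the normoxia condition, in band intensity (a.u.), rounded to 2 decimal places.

normoxia expression = 132.3 / 0.097 = 1363.92

1363.92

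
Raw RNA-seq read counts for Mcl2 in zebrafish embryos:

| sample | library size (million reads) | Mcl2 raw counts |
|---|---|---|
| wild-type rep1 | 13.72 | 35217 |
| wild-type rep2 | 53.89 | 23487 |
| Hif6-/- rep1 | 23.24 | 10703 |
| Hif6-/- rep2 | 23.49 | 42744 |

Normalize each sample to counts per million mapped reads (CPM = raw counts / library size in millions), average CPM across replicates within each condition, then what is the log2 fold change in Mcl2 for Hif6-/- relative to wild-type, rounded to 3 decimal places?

-0.397

CPM(wild-type rep1) = 35217 / 13.72 = 2566.8367
CPM(wild-type rep2) = 23487 / 53.89 = 435.8323
CPM(Hif6-/- rep1) = 10703 / 23.24 = 460.5422
CPM(Hif6-/- rep2) = 42744 / 23.49 = 1819.6679
mean CPM(wild-type) = 1501.3345; mean CPM(Hif6-/-) = 1140.1051
Fold change = 1140.1051 / 1501.3345 = 0.75939
log2(0.75939) = -0.3971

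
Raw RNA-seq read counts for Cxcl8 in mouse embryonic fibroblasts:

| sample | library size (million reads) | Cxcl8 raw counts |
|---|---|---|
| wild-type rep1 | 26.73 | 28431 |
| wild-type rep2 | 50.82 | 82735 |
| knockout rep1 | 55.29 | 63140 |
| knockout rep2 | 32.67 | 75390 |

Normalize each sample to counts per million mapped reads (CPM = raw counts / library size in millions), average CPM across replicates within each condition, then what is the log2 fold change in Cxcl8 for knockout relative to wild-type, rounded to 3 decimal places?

CPM(wild-type rep1) = 28431 / 26.73 = 1063.6364
CPM(wild-type rep2) = 82735 / 50.82 = 1628.0008
CPM(knockout rep1) = 63140 / 55.29 = 1141.9787
CPM(knockout rep2) = 75390 / 32.67 = 2307.6217
mean CPM(wild-type) = 1345.8186; mean CPM(knockout) = 1724.8002
Fold change = 1724.8002 / 1345.8186 = 1.28160
log2(1.28160) = 0.3579

0.358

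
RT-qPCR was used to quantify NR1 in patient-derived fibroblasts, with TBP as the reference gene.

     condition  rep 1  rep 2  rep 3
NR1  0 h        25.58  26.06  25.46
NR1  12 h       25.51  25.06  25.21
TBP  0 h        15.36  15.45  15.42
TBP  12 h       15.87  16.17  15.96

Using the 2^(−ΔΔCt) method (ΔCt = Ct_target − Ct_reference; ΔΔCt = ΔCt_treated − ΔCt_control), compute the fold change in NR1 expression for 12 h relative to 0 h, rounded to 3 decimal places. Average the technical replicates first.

Mean Ct: NR1 0 h 25.700; NR1 12 h 25.260; TBP 0 h 15.410; TBP 12 h 16.000
ΔCt(0 h) = 25.700 − 15.410 = 10.290
ΔCt(12 h) = 25.260 − 16.000 = 9.260
ΔΔCt = 9.260 − 10.290 = -1.030
Fold change = 2^(−(-1.030)) = 2^1.030 = 2.0420

2.042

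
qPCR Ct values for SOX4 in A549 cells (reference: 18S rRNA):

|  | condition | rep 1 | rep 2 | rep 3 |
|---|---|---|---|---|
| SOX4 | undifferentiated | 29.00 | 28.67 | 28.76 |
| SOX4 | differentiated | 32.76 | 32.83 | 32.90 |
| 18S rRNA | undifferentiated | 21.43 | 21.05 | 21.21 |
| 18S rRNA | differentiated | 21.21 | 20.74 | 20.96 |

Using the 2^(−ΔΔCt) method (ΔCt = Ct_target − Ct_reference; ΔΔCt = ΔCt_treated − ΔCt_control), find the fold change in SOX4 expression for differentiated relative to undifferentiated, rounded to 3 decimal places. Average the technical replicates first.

Mean Ct: SOX4 undifferentiated 28.810; SOX4 differentiated 32.830; 18S rRNA undifferentiated 21.230; 18S rRNA differentiated 20.970
ΔCt(undifferentiated) = 28.810 − 21.230 = 7.580
ΔCt(differentiated) = 32.830 − 20.970 = 11.860
ΔΔCt = 11.860 − 7.580 = 4.280
Fold change = 2^(−4.280) = 0.0515

0.051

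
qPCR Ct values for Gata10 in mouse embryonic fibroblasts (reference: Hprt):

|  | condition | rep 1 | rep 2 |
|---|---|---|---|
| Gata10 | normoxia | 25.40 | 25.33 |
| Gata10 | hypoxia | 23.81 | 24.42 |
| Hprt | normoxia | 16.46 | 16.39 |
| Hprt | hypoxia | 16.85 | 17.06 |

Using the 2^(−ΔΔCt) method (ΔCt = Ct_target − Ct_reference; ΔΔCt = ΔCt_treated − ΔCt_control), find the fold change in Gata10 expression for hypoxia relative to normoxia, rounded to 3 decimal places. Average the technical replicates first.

3.434

Mean Ct: Gata10 normoxia 25.365; Gata10 hypoxia 24.115; Hprt normoxia 16.425; Hprt hypoxia 16.955
ΔCt(normoxia) = 25.365 − 16.425 = 8.940
ΔCt(hypoxia) = 24.115 − 16.955 = 7.160
ΔΔCt = 7.160 − 8.940 = -1.780
Fold change = 2^(−(-1.780)) = 2^1.780 = 3.4343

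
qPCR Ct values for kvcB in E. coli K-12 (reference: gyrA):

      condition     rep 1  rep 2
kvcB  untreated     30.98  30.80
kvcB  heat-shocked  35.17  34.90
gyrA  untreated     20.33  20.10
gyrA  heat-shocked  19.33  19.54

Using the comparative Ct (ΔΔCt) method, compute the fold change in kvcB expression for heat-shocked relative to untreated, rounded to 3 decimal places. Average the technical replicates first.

0.033

Mean Ct: kvcB untreated 30.890; kvcB heat-shocked 35.035; gyrA untreated 20.215; gyrA heat-shocked 19.435
ΔCt(untreated) = 30.890 − 20.215 = 10.675
ΔCt(heat-shocked) = 35.035 − 19.435 = 15.600
ΔΔCt = 15.600 − 10.675 = 4.925
Fold change = 2^(−4.925) = 0.0329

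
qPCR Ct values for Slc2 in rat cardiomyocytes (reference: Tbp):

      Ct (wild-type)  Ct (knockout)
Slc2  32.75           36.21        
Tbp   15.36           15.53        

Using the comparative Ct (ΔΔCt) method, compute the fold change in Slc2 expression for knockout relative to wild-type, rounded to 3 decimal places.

0.102

ΔCt(wild-type) = 32.750 − 15.360 = 17.390
ΔCt(knockout) = 36.210 − 15.530 = 20.680
ΔΔCt = 20.680 − 17.390 = 3.290
Fold change = 2^(−3.290) = 0.1022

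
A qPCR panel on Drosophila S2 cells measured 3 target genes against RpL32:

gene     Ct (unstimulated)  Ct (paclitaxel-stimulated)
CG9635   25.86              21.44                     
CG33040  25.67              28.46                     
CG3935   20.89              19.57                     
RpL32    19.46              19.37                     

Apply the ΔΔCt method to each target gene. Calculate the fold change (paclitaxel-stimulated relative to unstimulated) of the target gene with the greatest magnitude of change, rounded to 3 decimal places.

20.112

CG9635: ΔΔCt = (21.44−19.37) − (25.86−19.46) = 2.07 − 6.40 = -4.33; fold change = 2^4.33 = 20.112
CG33040: ΔΔCt = (28.46−19.37) − (25.67−19.46) = 9.09 − 6.21 = 2.88; fold change = 2^-2.88 = 0.136
CG3935: ΔΔCt = (19.57−19.37) − (20.89−19.46) = 0.20 − 1.43 = -1.23; fold change = 2^1.23 = 2.346
CG9635 has the largest |ΔΔCt| = 4.33.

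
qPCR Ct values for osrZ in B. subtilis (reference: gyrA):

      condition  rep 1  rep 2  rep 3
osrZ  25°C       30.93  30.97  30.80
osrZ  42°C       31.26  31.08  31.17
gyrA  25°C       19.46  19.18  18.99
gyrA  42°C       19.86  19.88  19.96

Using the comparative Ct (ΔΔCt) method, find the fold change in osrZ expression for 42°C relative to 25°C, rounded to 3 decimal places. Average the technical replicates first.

1.338

Mean Ct: osrZ 25°C 30.900; osrZ 42°C 31.170; gyrA 25°C 19.210; gyrA 42°C 19.900
ΔCt(25°C) = 30.900 − 19.210 = 11.690
ΔCt(42°C) = 31.170 − 19.900 = 11.270
ΔΔCt = 11.270 − 11.690 = -0.420
Fold change = 2^(−(-0.420)) = 2^0.420 = 1.3379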